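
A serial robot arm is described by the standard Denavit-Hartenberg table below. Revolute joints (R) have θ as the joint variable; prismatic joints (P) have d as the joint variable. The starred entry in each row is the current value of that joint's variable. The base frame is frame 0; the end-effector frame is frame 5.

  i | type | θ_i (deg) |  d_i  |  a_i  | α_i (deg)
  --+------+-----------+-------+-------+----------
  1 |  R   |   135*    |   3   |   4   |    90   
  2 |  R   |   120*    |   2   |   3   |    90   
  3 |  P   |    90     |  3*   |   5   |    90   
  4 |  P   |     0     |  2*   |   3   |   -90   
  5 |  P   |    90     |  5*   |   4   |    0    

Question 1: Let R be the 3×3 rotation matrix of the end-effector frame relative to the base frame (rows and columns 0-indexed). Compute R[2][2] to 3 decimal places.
End-effector z-axis (col 2 of R) = (-0.6124,0.6124,0.5000)
R[2][2] = 0.5000

0.500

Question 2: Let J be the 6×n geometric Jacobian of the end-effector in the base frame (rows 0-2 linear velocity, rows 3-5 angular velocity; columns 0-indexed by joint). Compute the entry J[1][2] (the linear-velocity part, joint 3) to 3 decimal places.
prismatic axis z_2 = (-0.6124,0.6124,0.5000)
J_v[:, 2] = z_2; J_ω[:, 2] = (0,0,0)
entry J[1][2] = 0.6124

0.612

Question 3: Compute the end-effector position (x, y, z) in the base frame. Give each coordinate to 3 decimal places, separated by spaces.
after link 1: o_1 = (-2.8284, 2.8284, 3.0000)
after link 2: o_2 = (-0.3536, 3.1820, 5.5981)
after link 3: o_3 = (1.3449, 8.5546, 7.0981)
after link 4: o_4 = (4.1733, 9.9688, 8.8301)
after link 5: o_5 = (-0.3028, 14.4449, 7.8660)

-0.303 14.445 7.866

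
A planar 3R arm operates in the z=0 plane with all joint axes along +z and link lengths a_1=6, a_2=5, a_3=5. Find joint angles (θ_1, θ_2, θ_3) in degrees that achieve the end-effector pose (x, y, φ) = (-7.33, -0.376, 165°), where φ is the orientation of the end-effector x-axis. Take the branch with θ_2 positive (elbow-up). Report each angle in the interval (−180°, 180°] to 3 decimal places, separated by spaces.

wrist centre = target − a_3·(cos φ, sin φ) = (-2.5004, -1.6701)
cos θ_2 = (9.0411−6²−5²)/(2·6·5) = -0.8660; θ_2 = 149.9950° (elbow-up)
β = atan2(-1.6701,-2.5004) = -146.2595°; ψ = atan2(2.5004,1.6701) = 56.2596°
θ_1 = β − ψ = -202.5191°
θ_3 = φ − θ_1 − θ_2 = -142.4759° (wrapped to (-180°,180°])

157.481 149.995 -142.476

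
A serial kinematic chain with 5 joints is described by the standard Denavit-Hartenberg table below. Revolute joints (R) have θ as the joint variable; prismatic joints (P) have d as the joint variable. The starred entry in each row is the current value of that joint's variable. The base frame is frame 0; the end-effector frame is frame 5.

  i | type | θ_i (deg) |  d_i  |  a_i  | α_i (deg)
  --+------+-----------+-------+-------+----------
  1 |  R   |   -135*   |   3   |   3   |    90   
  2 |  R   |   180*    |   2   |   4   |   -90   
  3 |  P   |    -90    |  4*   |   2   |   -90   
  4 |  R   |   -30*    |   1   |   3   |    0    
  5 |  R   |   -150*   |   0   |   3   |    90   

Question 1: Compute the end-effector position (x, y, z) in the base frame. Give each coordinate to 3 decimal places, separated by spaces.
after link 1: o_1 = (-2.1213, -2.1213, 3.0000)
after link 2: o_2 = (-0.7071, 2.1213, 3.0000)
after link 3: o_3 = (-2.1213, 3.5355, -1.0000)
after link 4: o_4 = (-3.2513, 6.0798, -2.5000)
after link 5: o_5 = (-1.1300, 3.9584, -2.5000)

-1.130 3.958 -2.500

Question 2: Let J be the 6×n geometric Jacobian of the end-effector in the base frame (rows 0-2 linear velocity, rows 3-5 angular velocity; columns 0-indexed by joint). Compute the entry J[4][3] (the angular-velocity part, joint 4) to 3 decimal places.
0.707

axis z_3 = (0.7071,0.7071,0.0000); lever o_n−o_3 = (0.9913,0.4229,-1.5000)
cross product → J_v[:, 3] = (-1.0607,1.0607,-0.4019)
J_ω[:, 3] = z_3
entry J[4][3] = 0.7071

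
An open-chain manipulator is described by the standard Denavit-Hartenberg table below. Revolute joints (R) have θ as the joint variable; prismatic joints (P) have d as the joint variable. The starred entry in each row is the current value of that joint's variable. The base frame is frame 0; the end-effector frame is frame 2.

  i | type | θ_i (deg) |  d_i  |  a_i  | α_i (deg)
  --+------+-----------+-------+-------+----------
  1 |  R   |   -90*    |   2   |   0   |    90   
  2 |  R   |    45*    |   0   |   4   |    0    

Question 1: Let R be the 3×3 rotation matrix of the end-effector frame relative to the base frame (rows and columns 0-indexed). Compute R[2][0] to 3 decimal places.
0.707

End-effector x-axis (col 0 of R) = (0.0000,-0.7071,0.7071)
R[2][0] = 0.7071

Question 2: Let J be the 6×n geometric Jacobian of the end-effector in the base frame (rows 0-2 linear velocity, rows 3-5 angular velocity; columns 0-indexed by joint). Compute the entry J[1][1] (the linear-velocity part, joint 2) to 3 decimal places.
2.828

axis z_1 = (-1.0000,-0.0000,0.0000); lever o_n−o_1 = (0.0000,-2.8284,2.8284)
cross product → J_v[:, 1] = (0.0000,2.8284,2.8284)
J_ω[:, 1] = z_1
entry J[1][1] = 2.8284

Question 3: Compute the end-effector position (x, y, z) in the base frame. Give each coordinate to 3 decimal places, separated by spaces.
after link 1: o_1 = (0.0000, 0.0000, 2.0000)
after link 2: o_2 = (0.0000, -2.8284, 4.8284)

0.000 -2.828 4.828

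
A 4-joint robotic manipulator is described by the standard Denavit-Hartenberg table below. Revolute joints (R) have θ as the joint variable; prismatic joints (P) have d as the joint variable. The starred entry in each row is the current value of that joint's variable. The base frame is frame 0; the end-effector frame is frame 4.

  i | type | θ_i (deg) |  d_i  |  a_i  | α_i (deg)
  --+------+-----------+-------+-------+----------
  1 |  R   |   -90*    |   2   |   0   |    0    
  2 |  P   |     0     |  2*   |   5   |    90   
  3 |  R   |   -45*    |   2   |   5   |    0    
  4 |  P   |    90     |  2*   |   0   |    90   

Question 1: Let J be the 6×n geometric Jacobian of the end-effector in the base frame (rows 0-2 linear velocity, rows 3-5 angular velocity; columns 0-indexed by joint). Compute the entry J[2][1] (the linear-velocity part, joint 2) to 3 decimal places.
1.000

prismatic axis z_1 = (0.0000,0.0000,1.0000)
J_v[:, 1] = z_1; J_ω[:, 1] = (0,0,0)
entry J[2][1] = 1.0000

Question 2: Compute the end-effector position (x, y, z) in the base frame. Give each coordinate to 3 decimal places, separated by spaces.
after link 1: o_1 = (0.0000, 0.0000, 2.0000)
after link 2: o_2 = (0.0000, -5.0000, 4.0000)
after link 3: o_3 = (-2.0000, -8.5355, 0.4645)
after link 4: o_4 = (-4.0000, -8.5355, 0.4645)

-4.000 -8.536 0.464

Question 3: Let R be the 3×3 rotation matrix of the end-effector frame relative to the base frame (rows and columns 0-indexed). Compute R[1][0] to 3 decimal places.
-0.707

End-effector x-axis (col 0 of R) = (0.0000,-0.7071,0.7071)
R[1][0] = -0.7071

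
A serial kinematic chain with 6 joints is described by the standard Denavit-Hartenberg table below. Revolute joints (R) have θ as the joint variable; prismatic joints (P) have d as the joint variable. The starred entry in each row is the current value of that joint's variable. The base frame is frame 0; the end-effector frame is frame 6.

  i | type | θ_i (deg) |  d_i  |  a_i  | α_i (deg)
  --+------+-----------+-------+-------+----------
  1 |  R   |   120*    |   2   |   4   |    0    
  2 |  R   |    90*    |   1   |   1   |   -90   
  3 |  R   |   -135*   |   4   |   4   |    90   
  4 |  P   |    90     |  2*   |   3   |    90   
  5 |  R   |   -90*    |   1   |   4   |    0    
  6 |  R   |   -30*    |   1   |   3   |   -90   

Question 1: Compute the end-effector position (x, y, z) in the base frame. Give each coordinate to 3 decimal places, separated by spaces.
0.742 -1.303 10.494

after link 1: o_1 = (-2.0000, 3.4641, 2.0000)
after link 2: o_2 = (-2.8660, 2.9641, 3.0000)
after link 3: o_3 = (1.5835, 0.9142, 5.8284)
after link 4: o_4 = (4.3082, -0.9768, 4.4142)
after link 5: o_5 = (2.4711, -2.0374, 7.9497)
after link 6: o_6 = (0.7425, -1.3034, 10.4940)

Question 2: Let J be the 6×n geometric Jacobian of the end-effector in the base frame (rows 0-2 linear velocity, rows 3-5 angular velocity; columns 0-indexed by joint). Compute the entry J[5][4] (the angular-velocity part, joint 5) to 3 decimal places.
axis z_4 = (0.6124,0.3536,0.7071); lever o_n−o_4 = (-3.5657,-0.3266,6.0798)
cross product → J_v[:, 4] = (2.3805,-6.2444,1.0607)
J_ω[:, 4] = z_4
entry J[5][4] = 0.7071

0.707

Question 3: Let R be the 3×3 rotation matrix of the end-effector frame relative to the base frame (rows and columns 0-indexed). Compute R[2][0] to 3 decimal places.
End-effector x-axis (col 0 of R) = (-0.7803,0.1268,0.6124)
R[2][0] = 0.6124

0.612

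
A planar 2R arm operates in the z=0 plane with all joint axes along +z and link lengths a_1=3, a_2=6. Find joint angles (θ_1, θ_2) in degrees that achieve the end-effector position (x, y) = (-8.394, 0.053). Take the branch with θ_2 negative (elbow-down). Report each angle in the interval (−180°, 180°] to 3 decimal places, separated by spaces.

-150.010 -44.986

cos θ_2 = (70.4620−3²−6²)/(2·3·6) = 0.7073; θ_2 = -44.9860° (elbow-down)
β = atan2(0.0530,-8.3940) = 179.6382°; ψ = atan2(-4.2416,7.2437) = -30.3515°
θ_1 = β − ψ = 209.9898°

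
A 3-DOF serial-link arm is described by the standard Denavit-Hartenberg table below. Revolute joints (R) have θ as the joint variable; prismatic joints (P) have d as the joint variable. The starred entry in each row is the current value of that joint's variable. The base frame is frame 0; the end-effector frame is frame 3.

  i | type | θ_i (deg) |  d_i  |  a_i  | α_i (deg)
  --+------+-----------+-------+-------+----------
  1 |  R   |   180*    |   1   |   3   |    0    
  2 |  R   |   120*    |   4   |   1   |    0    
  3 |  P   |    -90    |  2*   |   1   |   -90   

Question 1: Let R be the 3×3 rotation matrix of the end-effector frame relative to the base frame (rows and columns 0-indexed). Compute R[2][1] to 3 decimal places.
-1.000

End-effector y-axis (col 1 of R) = (0.0000,-0.0000,-1.0000)
R[2][1] = -1.0000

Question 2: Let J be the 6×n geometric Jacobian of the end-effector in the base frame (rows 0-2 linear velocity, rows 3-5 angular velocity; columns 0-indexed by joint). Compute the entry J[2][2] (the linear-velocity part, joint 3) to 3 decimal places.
1.000

prismatic axis z_2 = (0.0000,0.0000,1.0000)
J_v[:, 2] = z_2; J_ω[:, 2] = (0,0,0)
entry J[2][2] = 1.0000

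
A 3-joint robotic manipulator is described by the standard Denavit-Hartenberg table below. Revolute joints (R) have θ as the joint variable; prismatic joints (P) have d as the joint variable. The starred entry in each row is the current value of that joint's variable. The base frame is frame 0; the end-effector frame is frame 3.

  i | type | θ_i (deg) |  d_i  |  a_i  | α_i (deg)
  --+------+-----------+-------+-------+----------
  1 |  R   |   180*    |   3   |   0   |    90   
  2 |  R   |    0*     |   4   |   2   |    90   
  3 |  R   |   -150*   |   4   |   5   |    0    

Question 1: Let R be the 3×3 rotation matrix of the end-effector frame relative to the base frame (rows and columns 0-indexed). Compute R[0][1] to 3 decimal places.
End-effector y-axis (col 1 of R) = (-0.5000,-0.8660,-0.0000)
R[0][1] = -0.5000

-0.500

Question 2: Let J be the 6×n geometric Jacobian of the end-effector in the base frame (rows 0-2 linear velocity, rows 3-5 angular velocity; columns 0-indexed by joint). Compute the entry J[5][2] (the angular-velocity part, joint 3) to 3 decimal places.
-1.000

axis z_2 = (0.0000,0.0000,-1.0000); lever o_n−o_2 = (4.3301,-2.5000,-4.0000)
cross product → J_v[:, 2] = (-2.5000,-4.3301,-0.0000)
J_ω[:, 2] = z_2
entry J[5][2] = -1.0000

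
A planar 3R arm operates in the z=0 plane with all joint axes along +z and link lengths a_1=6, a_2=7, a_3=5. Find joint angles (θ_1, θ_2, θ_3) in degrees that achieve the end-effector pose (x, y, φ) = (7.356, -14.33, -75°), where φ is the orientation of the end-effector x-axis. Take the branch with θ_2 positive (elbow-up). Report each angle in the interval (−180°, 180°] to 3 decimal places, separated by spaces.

-90.001 59.997 -44.996

wrist centre = target − a_3·(cos φ, sin φ) = (6.0619, -9.5004)
cos θ_2 = (127.0037−6²−7²)/(2·6·7) = 0.5000; θ_2 = 59.9971° (elbow-up)
β = atan2(-9.5004,6.0619) = -57.4593°; ψ = atan2(6.0620,9.5003) = 32.5413°
θ_1 = β − ψ = -90.0006°
θ_3 = φ − θ_1 − θ_2 = -44.9965° (wrapped to (-180°,180°])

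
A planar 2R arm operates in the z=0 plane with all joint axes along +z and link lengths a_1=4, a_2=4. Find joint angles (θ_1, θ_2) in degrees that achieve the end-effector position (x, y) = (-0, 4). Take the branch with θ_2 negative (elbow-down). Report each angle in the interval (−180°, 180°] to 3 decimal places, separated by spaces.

150.000 -120.000

cos θ_2 = (16.0000−4²−4²)/(2·4·4) = -0.5000; θ_2 = -120.0000° (elbow-down)
β = atan2(4.0000,-0.0000) = 90.0000°; ψ = atan2(-3.4641,2.0000) = -60.0000°
θ_1 = β − ψ = 150.0000°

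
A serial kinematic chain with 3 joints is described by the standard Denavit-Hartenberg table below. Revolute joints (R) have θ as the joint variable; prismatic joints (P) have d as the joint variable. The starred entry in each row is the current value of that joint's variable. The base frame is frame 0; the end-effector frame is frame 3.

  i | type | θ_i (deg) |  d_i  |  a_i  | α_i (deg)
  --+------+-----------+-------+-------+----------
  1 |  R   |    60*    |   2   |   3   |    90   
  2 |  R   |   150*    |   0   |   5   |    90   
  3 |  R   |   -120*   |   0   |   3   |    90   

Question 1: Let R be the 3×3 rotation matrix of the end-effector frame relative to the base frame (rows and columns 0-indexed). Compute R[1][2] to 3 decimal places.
0.400

End-effector z-axis (col 2 of R) = (0.8080,0.3995,-0.4330)
R[1][2] = 0.3995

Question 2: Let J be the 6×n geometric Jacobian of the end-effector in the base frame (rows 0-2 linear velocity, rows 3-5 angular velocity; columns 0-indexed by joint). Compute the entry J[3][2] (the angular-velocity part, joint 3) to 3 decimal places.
axis z_2 = (0.2500,0.4330,0.8660); lever o_n−o_2 = (-1.6005,2.4240,-0.7500)
cross product → J_v[:, 2] = (-2.4240,-1.1986,1.2990)
J_ω[:, 2] = z_2
entry J[3][2] = 0.2500

0.250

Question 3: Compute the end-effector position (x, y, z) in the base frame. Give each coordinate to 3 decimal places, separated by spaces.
after link 1: o_1 = (1.5000, 2.5981, 2.0000)
after link 2: o_2 = (-0.6651, -1.1519, 4.5000)
after link 3: o_3 = (-2.2655, 1.2721, 3.7500)

-2.266 1.272 3.750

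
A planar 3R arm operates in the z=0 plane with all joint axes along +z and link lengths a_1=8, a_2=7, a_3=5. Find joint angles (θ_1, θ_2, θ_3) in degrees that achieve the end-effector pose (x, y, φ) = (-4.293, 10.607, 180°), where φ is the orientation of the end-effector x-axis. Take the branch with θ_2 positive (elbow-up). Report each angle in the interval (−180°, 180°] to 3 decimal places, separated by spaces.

wrist centre = target − a_3·(cos φ, sin φ) = (0.7070, 10.6070)
cos θ_2 = (113.0083−8²−7²)/(2·8·7) = 0.0001; θ_2 = 89.9958° (elbow-up)
β = atan2(10.6070,0.7070) = 86.1866°; ψ = atan2(7.0000,8.0005) = 41.1841°
θ_1 = β − ψ = 45.0026°
θ_3 = φ − θ_1 − θ_2 = 45.0017° (wrapped to (-180°,180°])

45.003 89.996 45.002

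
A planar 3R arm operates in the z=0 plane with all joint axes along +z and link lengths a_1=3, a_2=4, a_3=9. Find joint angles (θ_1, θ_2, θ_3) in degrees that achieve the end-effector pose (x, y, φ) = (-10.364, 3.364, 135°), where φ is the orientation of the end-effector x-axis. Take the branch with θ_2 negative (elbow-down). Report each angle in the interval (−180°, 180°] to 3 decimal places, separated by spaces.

-90.001 -90.000 -44.999

wrist centre = target − a_3·(cos φ, sin φ) = (-4.0000, -3.0000)
cos θ_2 = (25.0001−3²−4²)/(2·3·4) = 0.0000; θ_2 = -89.9998° (elbow-down)
β = atan2(-3.0000,-4.0000) = -143.1307°; ψ = atan2(-4.0000,3.0000) = -53.1300°
θ_1 = β − ψ = -90.0007°
θ_3 = φ − θ_1 − θ_2 = -44.9994° (wrapped to (-180°,180°])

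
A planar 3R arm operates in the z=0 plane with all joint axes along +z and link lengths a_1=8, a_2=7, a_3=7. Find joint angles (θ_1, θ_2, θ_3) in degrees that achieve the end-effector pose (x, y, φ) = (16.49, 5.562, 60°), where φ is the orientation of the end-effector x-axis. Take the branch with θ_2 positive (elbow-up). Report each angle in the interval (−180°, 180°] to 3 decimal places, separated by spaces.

wrist centre = target − a_3·(cos φ, sin φ) = (12.9900, -0.5002)
cos θ_2 = (168.9903−8²−7²)/(2·8·7) = 0.4999; θ_2 = 60.0057° (elbow-up)
β = atan2(-0.5002,12.9900) = -2.2051°; ψ = atan2(6.0625,11.4994) = 27.7984°
θ_1 = β − ψ = -30.0035°
θ_3 = φ − θ_1 − θ_2 = 29.9977° (wrapped to (-180°,180°])

-30.003 60.006 29.998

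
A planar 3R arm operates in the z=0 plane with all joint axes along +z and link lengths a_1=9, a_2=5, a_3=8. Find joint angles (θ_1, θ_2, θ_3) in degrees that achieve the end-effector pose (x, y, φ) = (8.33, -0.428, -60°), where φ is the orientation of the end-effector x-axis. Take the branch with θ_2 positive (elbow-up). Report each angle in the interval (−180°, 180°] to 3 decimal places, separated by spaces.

22.661 119.999 157.340

wrist centre = target − a_3·(cos φ, sin φ) = (4.3300, 6.5002)
cos θ_2 = (61.0015−9²−5²)/(2·9·5) = -0.5000; θ_2 = 119.9989° (elbow-up)
β = atan2(6.5002,4.3300) = 56.3311°; ψ = atan2(4.3302,6.5001) = 33.6705°
θ_1 = β − ψ = 22.6607°
θ_3 = φ − θ_1 − θ_2 = 157.3405° (wrapped to (-180°,180°])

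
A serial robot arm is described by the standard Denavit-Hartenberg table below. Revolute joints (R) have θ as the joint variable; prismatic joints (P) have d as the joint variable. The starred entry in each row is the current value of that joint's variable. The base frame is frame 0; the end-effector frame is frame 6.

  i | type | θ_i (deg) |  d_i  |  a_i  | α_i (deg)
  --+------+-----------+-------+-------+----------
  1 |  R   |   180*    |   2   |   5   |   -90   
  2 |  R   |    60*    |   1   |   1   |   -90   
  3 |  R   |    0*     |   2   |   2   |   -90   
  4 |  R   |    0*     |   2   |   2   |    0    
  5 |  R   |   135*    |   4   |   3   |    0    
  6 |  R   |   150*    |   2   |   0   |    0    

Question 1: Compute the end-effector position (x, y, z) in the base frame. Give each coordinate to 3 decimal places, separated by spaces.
after link 1: o_1 = (-5.0000, 0.0000, 2.0000)
after link 2: o_2 = (-5.5000, -1.0000, 1.1340)
after link 3: o_3 = (-4.7679, -1.0000, -1.5981)
after link 4: o_4 = (-5.7679, 1.0000, -3.3301)
after link 5: o_5 = (-6.5444, 5.0000, -0.4323)
after link 6: o_6 = (-6.5444, 7.0000, -0.4323)

-6.544 7.000 -0.432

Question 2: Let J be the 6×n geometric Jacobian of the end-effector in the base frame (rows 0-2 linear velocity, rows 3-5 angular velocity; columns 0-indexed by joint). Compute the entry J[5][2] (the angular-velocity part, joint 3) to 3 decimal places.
-0.500

axis z_2 = (0.8660,-0.0000,-0.5000); lever o_n−o_2 = (-1.0444,8.0000,-1.5663)
cross product → J_v[:, 2] = (4.0000,1.8787,6.9282)
J_ω[:, 2] = z_2
entry J[5][2] = -0.5000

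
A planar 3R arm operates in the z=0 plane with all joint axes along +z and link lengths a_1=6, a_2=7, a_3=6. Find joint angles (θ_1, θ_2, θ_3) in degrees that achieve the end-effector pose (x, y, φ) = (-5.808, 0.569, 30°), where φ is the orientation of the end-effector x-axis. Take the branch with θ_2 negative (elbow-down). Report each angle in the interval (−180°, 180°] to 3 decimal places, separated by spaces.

wrist centre = target − a_3·(cos φ, sin φ) = (-11.0042, -2.4310)
cos θ_2 = (127.0011−6²−7²)/(2·6·7) = 0.5000; θ_2 = -59.9991° (elbow-down)
β = atan2(-2.4310,-11.0042) = -167.5425°; ψ = atan2(-6.0621,9.5001) = -32.5424°
θ_1 = β − ψ = -135.0001°
θ_3 = φ − θ_1 − θ_2 = -135.0008° (wrapped to (-180°,180°])

-135.000 -59.999 -135.001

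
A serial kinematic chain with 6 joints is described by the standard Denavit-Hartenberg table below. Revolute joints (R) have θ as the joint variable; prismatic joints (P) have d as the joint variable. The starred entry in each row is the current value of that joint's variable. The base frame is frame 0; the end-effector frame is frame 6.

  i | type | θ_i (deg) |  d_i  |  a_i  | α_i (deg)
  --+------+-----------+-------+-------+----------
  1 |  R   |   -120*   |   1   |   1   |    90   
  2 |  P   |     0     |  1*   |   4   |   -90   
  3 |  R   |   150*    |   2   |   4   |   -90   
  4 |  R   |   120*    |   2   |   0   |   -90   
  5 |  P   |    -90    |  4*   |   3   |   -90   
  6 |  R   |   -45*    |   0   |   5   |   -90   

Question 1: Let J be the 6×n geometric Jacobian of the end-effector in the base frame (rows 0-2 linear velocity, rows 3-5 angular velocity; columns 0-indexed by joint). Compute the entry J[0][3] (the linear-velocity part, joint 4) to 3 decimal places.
3.263

axis z_3 = (-0.5000,0.8660,0.0000); lever o_n−o_3 = (-9.9194,4.1290,3.7678)
cross product → J_v[:, 3] = (3.2630,1.8839,6.5260)
J_ω[:, 3] = z_3
entry J[0][3] = 3.2630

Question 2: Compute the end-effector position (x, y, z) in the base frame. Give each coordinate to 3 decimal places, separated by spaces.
after link 1: o_1 = (-0.5000, -0.8660, 1.0000)
after link 2: o_2 = (-3.3660, -3.8301, 1.0000)
after link 3: o_3 = (0.0981, -1.8301, 3.0000)
after link 4: o_4 = (-0.9019, -0.0981, 3.0000)
after link 5: o_5 = (-5.4019, 0.7679, 5.0000)
after link 6: o_6 = (-9.8213, 2.2989, 6.7678)

-9.821 2.299 6.768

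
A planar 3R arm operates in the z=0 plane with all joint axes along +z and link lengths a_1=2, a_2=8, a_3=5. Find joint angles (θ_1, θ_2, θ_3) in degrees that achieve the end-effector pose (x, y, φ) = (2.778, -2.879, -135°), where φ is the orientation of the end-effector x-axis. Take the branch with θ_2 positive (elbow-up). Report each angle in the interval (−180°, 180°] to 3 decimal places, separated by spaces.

wrist centre = target − a_3·(cos φ, sin φ) = (6.3135, 0.6565)
cos θ_2 = (40.2917−2²−8²)/(2·2·8) = -0.8659; θ_2 = 149.9837° (elbow-up)
β = atan2(0.6565,6.3135) = 5.9368°; ψ = atan2(4.0020,-4.9271) = 140.9150°
θ_1 = β − ψ = -134.9782°
θ_3 = φ − θ_1 − θ_2 = -150.0054° (wrapped to (-180°,180°])

-134.978 149.984 -150.005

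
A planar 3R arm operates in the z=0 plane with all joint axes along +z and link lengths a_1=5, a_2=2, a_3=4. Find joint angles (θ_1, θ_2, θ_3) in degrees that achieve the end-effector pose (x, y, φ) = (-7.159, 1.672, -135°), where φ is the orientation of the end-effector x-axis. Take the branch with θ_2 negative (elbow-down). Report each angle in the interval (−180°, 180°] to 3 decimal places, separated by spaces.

wrist centre = target − a_3·(cos φ, sin φ) = (-4.3306, 4.5004)
cos θ_2 = (39.0077−5²−2²)/(2·5·2) = 0.5004; θ_2 = -59.9745° (elbow-down)
β = atan2(4.5004,-4.3306) = 133.8981°; ψ = atan2(-1.7316,6.0008) = -16.0962°
θ_1 = β − ψ = 149.9943°
θ_3 = φ − θ_1 − θ_2 = 134.9802° (wrapped to (-180°,180°])

149.994 -59.975 134.980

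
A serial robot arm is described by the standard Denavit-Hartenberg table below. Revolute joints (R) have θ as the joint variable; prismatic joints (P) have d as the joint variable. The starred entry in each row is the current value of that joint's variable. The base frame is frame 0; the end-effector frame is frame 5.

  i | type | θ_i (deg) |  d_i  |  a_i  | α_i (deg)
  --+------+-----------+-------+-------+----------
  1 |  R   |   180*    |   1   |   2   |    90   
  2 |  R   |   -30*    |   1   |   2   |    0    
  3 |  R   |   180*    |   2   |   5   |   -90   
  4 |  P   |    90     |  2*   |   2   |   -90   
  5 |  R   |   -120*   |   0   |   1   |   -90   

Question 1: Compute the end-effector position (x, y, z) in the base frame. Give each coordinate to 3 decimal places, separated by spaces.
2.031 1.500 0.018

after link 1: o_1 = (-2.0000, 0.0000, 1.0000)
after link 2: o_2 = (-3.7321, 1.0000, 0.0000)
after link 3: o_3 = (0.5981, 3.0000, 2.5000)
after link 4: o_4 = (1.5981, 1.0000, 0.7679)
after link 5: o_5 = (2.0311, 1.5000, 0.0179)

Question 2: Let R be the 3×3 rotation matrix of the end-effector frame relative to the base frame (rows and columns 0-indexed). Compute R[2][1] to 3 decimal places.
End-effector y-axis (col 1 of R) = (0.8660,-0.0000,0.5000)
R[2][1] = 0.5000

0.500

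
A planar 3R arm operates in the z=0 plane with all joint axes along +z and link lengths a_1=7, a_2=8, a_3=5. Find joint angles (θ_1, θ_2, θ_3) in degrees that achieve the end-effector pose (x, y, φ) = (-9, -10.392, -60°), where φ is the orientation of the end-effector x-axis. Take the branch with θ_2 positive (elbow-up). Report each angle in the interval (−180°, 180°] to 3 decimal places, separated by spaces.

wrist centre = target − a_3·(cos φ, sin φ) = (-11.5000, -6.0619)
cos θ_2 = (168.9963−7²−8²)/(2·7·8) = 0.5000; θ_2 = 60.0022° (elbow-up)
β = atan2(-6.0619,-11.5000) = -152.2054°; ψ = atan2(6.9284,10.9997) = 32.2054°
θ_1 = β − ψ = -184.4108°
θ_3 = φ − θ_1 − θ_2 = 64.4086° (wrapped to (-180°,180°])

175.589 60.002 64.409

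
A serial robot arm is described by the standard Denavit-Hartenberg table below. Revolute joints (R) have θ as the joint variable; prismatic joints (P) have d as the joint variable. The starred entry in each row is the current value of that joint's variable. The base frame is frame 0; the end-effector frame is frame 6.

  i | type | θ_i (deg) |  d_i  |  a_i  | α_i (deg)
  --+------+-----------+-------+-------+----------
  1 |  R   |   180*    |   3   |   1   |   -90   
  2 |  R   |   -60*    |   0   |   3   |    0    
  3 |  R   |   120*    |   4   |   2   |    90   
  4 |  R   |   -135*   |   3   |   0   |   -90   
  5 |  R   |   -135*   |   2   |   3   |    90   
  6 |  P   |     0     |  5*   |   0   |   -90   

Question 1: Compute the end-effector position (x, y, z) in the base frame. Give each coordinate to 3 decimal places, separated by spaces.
after link 1: o_1 = (-1.0000, 0.0000, 3.0000)
after link 2: o_2 = (-2.5000, 0.0000, 5.5981)
after link 3: o_3 = (-3.5000, -4.0000, 3.8660)
after link 4: o_4 = (-6.0981, -4.0000, 5.3660)
after link 5: o_5 = (-9.3923, -4.0858, 3.9029)
after link 6: o_6 = (-7.5804, -6.5858, -0.0299)

-7.580 -6.586 -0.030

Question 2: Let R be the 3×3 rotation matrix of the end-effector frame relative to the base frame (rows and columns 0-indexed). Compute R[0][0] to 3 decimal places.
-0.862

End-effector x-axis (col 0 of R) = (-0.8624,-0.5000,-0.0795)
R[0][0] = -0.8624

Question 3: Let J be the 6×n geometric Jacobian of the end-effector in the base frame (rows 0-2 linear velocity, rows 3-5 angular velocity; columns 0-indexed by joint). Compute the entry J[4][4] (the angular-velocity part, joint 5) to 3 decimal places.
axis z_4 = (-0.3536,0.7071,-0.6124); lever o_n−o_4 = (-1.4824,-2.5858,-5.3960)
cross product → J_v[:, 4] = (-5.3990,-1.0000,1.9624)
J_ω[:, 4] = z_4
entry J[4][4] = 0.7071

0.707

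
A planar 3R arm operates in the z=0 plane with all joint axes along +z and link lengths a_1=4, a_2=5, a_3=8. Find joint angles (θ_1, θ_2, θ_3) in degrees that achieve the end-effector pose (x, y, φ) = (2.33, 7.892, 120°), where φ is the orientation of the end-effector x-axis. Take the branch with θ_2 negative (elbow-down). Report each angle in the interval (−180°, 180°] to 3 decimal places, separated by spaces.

59.999 -90.003 150.004

wrist centre = target − a_3·(cos φ, sin φ) = (6.3300, 0.9638)
cos θ_2 = (40.9978−4²−5²)/(2·4·5) = -0.0001; θ_2 = -90.0031° (elbow-down)
β = atan2(0.9638,6.3300) = 8.6573°; ψ = atan2(-5.0000,3.9997) = -51.3421°
θ_1 = β − ψ = 59.9994°
θ_3 = φ − θ_1 − θ_2 = 150.0038° (wrapped to (-180°,180°])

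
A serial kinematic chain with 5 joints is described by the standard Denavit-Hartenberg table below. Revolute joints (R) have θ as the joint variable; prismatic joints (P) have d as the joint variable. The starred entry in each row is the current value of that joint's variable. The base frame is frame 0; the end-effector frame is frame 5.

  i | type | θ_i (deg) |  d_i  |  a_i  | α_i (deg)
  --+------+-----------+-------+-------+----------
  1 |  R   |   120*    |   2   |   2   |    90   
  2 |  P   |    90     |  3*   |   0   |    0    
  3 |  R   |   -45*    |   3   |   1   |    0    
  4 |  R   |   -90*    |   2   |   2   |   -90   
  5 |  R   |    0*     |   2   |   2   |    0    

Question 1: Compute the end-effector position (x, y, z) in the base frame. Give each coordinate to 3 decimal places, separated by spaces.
3.453 10.019 1.293

after link 1: o_1 = (-1.0000, 1.7321, 2.0000)
after link 2: o_2 = (1.5981, 3.2321, 2.0000)
after link 3: o_3 = (3.8426, 5.3444, 2.7071)
after link 4: o_4 = (4.8675, 7.5692, 1.2929)
after link 5: o_5 = (3.4533, 10.0187, 1.2929)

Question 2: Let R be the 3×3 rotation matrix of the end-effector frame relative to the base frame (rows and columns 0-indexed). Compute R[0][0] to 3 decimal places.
End-effector x-axis (col 0 of R) = (-0.3536,0.6124,-0.7071)
R[0][0] = -0.3536

-0.354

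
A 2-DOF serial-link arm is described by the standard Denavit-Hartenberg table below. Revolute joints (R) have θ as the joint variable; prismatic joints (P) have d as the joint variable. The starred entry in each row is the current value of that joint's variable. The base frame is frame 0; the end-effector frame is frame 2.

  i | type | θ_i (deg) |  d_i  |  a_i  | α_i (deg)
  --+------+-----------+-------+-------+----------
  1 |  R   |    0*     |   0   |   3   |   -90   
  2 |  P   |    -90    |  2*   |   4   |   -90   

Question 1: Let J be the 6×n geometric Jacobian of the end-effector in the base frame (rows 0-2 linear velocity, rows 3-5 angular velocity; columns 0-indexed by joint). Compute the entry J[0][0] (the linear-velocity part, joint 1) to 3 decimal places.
axis z_0 = ẑ; lever o_n−o_0 = (3.0000,2.0000,4.0000)
cross product → J_v[:, 0] = (-2.0000,3.0000,0.0000)
J_ω[:, 0] = z_0
entry J[0][0] = -2.0000

-2.000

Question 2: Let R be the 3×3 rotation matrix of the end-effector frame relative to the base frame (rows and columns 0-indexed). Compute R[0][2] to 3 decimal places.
1.000

End-effector z-axis (col 2 of R) = (1.0000,0.0000,-0.0000)
R[0][2] = 1.0000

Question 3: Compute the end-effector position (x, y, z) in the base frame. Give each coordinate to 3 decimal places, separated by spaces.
after link 1: o_1 = (3.0000, 0.0000, 0.0000)
after link 2: o_2 = (3.0000, 2.0000, 4.0000)

3.000 2.000 4.000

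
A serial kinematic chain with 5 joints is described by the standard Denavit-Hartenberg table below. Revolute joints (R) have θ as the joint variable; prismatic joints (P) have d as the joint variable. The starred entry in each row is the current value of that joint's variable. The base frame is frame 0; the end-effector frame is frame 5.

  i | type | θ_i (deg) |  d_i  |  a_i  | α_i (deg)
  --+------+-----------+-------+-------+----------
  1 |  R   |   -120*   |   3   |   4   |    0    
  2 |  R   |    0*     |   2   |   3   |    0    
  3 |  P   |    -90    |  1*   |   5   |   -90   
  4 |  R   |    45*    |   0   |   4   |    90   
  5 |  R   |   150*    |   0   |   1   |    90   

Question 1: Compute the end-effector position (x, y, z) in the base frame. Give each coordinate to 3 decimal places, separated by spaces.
-9.999 -2.887 3.784

after link 1: o_1 = (-2.0000, -3.4641, 3.0000)
after link 2: o_2 = (-3.5000, -6.0622, 5.0000)
after link 3: o_3 = (-7.8301, -3.5622, 6.0000)
after link 4: o_4 = (-10.2796, -2.1480, 3.1716)
after link 5: o_5 = (-9.9993, -2.8872, 3.7839)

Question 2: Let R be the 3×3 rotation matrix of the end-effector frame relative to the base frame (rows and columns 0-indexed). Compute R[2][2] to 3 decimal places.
End-effector z-axis (col 2 of R) = (-0.7392,-0.5732,-0.3536)
R[2][2] = -0.3536

-0.354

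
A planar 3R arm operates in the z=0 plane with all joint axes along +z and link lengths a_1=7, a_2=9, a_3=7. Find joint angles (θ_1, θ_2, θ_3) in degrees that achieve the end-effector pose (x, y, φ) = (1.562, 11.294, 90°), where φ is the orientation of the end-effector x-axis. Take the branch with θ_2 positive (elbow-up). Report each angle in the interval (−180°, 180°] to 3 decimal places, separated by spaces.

wrist centre = target − a_3·(cos φ, sin φ) = (1.5620, 4.2940)
cos θ_2 = (20.8783−7²−9²)/(2·7·9) = -0.8660; θ_2 = 150.0023° (elbow-up)
β = atan2(4.2940,1.5620) = 70.0105°; ψ = atan2(4.4997,-0.7944) = 100.0123°
θ_1 = β − ψ = -30.0018°
θ_3 = φ − θ_1 − θ_2 = -30.0005° (wrapped to (-180°,180°])

-30.002 150.002 -30.001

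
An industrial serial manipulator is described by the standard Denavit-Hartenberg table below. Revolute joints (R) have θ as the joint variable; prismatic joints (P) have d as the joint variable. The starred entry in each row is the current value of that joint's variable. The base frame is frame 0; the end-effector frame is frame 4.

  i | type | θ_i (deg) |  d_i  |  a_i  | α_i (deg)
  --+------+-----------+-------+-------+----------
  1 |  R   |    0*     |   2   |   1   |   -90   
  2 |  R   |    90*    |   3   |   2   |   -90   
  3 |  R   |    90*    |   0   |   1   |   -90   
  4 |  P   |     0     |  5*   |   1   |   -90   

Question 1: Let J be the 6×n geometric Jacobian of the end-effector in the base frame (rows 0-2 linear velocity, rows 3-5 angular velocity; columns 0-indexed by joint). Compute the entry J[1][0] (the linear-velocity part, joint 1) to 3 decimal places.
1.000

axis z_0 = ẑ; lever o_n−o_0 = (1.0000,1.0000,5.0000)
cross product → J_v[:, 0] = (-1.0000,1.0000,0.0000)
J_ω[:, 0] = z_0
entry J[1][0] = 1.0000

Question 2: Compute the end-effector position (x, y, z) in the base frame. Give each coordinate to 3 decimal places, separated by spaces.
1.000 1.000 5.000

after link 1: o_1 = (1.0000, 0.0000, 2.0000)
after link 2: o_2 = (1.0000, 3.0000, 0.0000)
after link 3: o_3 = (1.0000, 2.0000, 0.0000)
after link 4: o_4 = (1.0000, 1.0000, 5.0000)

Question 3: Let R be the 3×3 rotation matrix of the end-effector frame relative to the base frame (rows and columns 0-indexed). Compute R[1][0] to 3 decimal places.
End-effector x-axis (col 0 of R) = (-0.0000,-1.0000,-0.0000)
R[1][0] = -1.0000

-1.000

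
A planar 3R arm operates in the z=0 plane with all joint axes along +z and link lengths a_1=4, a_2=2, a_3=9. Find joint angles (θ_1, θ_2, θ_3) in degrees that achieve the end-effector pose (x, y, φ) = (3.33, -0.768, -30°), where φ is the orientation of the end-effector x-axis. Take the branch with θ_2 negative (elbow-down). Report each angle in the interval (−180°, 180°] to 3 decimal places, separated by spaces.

149.999 -29.995 -150.005

wrist centre = target − a_3·(cos φ, sin φ) = (-4.4642, 3.7320)
cos θ_2 = (33.8572−4²−2²)/(2·4·2) = 0.8661; θ_2 = -29.9946° (elbow-down)
β = atan2(3.7320,-4.4642) = 140.1051°; ψ = atan2(-0.9998,5.7321) = -9.8943°
θ_1 = β − ψ = 149.9994°
θ_3 = φ − θ_1 − θ_2 = -150.0048° (wrapped to (-180°,180°])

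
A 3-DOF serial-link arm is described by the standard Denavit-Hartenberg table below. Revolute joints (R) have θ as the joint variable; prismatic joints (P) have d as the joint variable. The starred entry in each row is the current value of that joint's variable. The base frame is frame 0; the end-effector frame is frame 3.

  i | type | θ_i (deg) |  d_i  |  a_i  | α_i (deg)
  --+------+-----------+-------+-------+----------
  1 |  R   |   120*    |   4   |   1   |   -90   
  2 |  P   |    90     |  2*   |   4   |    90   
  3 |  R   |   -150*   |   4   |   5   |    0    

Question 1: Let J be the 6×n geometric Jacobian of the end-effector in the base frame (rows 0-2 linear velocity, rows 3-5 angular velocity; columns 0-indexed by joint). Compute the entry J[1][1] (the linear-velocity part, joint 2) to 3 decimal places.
prismatic axis z_1 = (-0.8660,-0.5000,0.0000)
J_v[:, 1] = z_1; J_ω[:, 1] = (0,0,0)
entry J[1][1] = -0.5000

-0.500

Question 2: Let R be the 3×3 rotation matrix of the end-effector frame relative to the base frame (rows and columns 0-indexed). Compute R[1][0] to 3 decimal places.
0.250

End-effector x-axis (col 0 of R) = (0.4330,0.2500,0.8660)
R[1][0] = 0.2500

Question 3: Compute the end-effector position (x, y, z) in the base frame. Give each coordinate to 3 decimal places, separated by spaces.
-2.067 4.580 4.330

after link 1: o_1 = (-0.5000, 0.8660, 4.0000)
after link 2: o_2 = (-2.2321, -0.1340, 0.0000)
after link 3: o_3 = (-2.0670, 4.5801, 4.3301)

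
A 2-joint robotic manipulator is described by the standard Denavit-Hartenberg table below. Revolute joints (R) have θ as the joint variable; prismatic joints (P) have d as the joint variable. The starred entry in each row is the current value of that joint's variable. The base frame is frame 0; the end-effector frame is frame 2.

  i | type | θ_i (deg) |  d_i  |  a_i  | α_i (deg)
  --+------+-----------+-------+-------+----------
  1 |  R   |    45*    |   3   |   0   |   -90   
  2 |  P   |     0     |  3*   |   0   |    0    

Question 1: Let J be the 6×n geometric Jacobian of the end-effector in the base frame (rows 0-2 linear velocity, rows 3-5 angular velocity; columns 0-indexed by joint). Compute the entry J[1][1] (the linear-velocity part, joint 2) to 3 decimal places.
0.707

prismatic axis z_1 = (-0.7071,0.7071,0.0000)
J_v[:, 1] = z_1; J_ω[:, 1] = (0,0,0)
entry J[1][1] = 0.7071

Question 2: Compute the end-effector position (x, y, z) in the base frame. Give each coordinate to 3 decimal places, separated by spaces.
after link 1: o_1 = (0.0000, 0.0000, 3.0000)
after link 2: o_2 = (-2.1213, 2.1213, 3.0000)

-2.121 2.121 3.000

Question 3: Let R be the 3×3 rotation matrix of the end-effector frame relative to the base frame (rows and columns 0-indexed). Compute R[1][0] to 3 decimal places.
End-effector x-axis (col 0 of R) = (0.7071,0.7071,0.0000)
R[1][0] = 0.7071

0.707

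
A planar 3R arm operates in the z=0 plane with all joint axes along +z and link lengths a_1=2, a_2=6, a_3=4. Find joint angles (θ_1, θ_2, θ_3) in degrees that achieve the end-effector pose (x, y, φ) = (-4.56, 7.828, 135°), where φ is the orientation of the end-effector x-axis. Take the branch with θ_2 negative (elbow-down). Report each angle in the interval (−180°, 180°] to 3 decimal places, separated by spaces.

-149.986 -120.016 45.002

wrist centre = target − a_3·(cos φ, sin φ) = (-1.7316, 4.9996)
cos θ_2 = (27.9941−2²−6²)/(2·2·6) = -0.5002; θ_2 = -120.0163° (elbow-down)
β = atan2(4.9996,-1.7316) = 109.1032°; ψ = atan2(-5.1953,-1.0015) = -100.9109°
θ_1 = β − ψ = 210.0141°
θ_3 = φ − θ_1 − θ_2 = 45.0022° (wrapped to (-180°,180°])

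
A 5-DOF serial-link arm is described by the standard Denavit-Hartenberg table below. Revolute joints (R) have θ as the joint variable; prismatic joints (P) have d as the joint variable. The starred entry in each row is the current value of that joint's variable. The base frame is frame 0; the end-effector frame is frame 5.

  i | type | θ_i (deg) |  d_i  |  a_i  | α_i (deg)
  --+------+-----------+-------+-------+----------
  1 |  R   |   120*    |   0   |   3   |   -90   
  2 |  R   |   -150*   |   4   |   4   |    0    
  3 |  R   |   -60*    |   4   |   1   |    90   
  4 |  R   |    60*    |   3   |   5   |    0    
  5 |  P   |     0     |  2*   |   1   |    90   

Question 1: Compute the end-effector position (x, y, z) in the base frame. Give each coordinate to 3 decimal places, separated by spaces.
after link 1: o_1 = (-1.5000, 2.5981, 0.0000)
after link 2: o_2 = (-3.2321, -2.4019, 2.0000)
after link 3: o_3 = (-6.2631, -5.1519, 1.5000)
after link 4: o_4 = (-9.6806, -7.8929, -2.3481)
after link 5: o_5 = (-10.7141, -7.8349, -4.3301)

-10.714 -7.835 -4.330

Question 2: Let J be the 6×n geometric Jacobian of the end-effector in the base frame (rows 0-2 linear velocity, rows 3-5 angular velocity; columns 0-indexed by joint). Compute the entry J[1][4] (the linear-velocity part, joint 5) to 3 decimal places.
0.433

prismatic axis z_4 = (-0.2500,0.4330,-0.8660)
J_v[:, 4] = z_4; J_ω[:, 4] = (0,0,0)
entry J[1][4] = 0.4330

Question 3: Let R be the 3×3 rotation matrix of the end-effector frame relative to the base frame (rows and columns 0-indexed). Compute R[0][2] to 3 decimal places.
End-effector z-axis (col 2 of R) = (0.8080,-0.3995,-0.4330)
R[0][2] = 0.8080

0.808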